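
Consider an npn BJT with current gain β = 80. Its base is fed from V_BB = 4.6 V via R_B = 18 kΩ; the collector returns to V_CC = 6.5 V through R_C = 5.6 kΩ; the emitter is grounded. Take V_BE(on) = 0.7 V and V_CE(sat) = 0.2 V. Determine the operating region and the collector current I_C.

Assume active: I_B = (4.6 − 0.7)/18 = 0.217 mA, giving I_C = β·I_B = 17.3 mA.
But then V_CE = 6.5 − 17.3×5.6 = -90.6 V < V_CE(sat) = 0.2 V — impossible in the active region.
So the transistor is saturated. With V_CE = 0.2 V, I_C = (V_CC − 0.2)/R_C = 6.3/5.6 = 1.12 mA.
Check: β·I_B = 17.3 mA > I_C = 1.12 mA, confirming saturation.

saturation; I_C ≈ 1.1 mA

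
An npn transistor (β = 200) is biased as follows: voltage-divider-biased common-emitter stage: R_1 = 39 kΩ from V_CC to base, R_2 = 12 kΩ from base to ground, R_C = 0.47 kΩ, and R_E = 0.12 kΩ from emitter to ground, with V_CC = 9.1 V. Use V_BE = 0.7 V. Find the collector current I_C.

Thevenize the base divider: V_Th = V_CC·R_2/(R_1+R_2) = 9.1×12/51 = 2.14 V, R_Th = R_1‖R_2 = 9.18 kΩ.
Base-emitter loop: V_Th = I_B·R_Th + V_BE + (β+1)I_B·R_E, so I_B = (2.14 − 0.7) / (9.18 + 201×0.12) = 0.0433 mA.
I_C = β·I_B = 200×0.0433 = 8.66 mA, and I_E = (β+1)I_B = 8.7 mA.
V_CE = V_CC − I_C·R_C − I_E·R_E = 9.1 − 8.66×0.47 − 8.7×0.12 = 3.99 V.
V_CE = 3.99 V > 0.2 V confirms active-region operation.

I_C ≈ 8.7 mA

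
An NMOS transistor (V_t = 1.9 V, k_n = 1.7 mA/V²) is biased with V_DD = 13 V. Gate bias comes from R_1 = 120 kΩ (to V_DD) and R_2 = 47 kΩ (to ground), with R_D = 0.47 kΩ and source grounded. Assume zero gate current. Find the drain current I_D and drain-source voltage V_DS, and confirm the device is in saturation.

I_D ≈ 2.6 mA, V_DS ≈ 12 V

V_G = V_DD·R_2/(R_1+R_2) = 13×47/167 = 3.66 V. With the source grounded, V_GS = V_G = 3.66 V.
Assume saturation: I_D = (k_n/2)(V_GS − V_t)² = (1.7/2)×(3.66 − 1.9)² = 0.85×1.76² = 2.63 mA.
V_DS = V_DD − I_D·R_D = 13 − 2.63×0.47 = 11.8 V.
Saturation requires V_DS ≥ V_GS − V_t = 1.76 V; 11.8 ≥ 1.76 ✓.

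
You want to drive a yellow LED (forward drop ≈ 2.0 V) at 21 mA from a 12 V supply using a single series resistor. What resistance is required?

R ≈ 0.48 kΩ

The resistor drops V_S − V_D = 12 − 2.0 = 10 V at 21 mA.
R = 10 V / 21 mA = 0.476 kΩ.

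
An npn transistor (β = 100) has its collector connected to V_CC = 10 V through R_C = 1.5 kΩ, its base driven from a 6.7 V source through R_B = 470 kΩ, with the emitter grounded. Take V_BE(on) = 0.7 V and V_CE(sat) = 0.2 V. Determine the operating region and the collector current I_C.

active; I_C ≈ 1.3 mA

Assume active. Base-emitter loop: I_B = (V_BB − V_BE)/R_B = (6.7 − 0.7)/470 = 0.0128 mA.
I_C = β·I_B = 100×0.0128 = 1.28 mA.
V_CE = V_CC − I_C·R_C = 10 − 1.28×1.5 = 8.09 V > V_CE(sat), so the active-region assumption holds.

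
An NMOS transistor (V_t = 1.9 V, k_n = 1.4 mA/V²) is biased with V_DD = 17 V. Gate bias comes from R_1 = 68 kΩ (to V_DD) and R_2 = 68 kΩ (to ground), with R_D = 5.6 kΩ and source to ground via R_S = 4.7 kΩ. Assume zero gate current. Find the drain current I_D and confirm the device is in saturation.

V_G = V_DD·R_2/(R_1+R_2) = 17×68/136 = 8.5 V.
Assume saturation: I_D = (k_n/2)(V_GS − V_t)² with V_GS = V_G − I_D·R_S = 8.5 − 4.7·I_D.
Substituting gives 15.5·I_D² − 44.4·I_D + 30.5 = 0, with roots I_D = 1.13 or 1.74 mA.
The root I_D = 1.74 mA gives V_GS = 0.324 V ≤ V_t, so take I_D = 1.13 mA.
Then V_GS = 3.17 V and V_DS = V_DD − I_D(R_D+R_S) = 17 − 1.13×10.3 = 5.32 V.
Saturation requires V_DS ≥ V_GS − V_t = 1.27 V; 5.32 ≥ 1.27 ✓.

I_D ≈ 1.1 mA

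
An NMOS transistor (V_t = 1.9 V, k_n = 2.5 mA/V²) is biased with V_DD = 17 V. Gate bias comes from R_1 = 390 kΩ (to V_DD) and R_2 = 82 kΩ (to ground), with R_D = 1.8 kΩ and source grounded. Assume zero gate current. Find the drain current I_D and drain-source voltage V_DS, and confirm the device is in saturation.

V_G = V_DD·R_2/(R_1+R_2) = 17×82/472 = 2.95 V. With the source grounded, V_GS = V_G = 2.95 V.
Assume saturation: I_D = (k_n/2)(V_GS − V_t)² = (2.5/2)×(2.95 − 1.9)² = 1.25×1.05² = 1.39 mA.
V_DS = V_DD − I_D·R_D = 17 − 1.39×1.8 = 14.5 V.
Saturation requires V_DS ≥ V_GS − V_t = 1.05 V; 14.5 ≥ 1.05 ✓.

I_D ≈ 1.4 mA, V_DS ≈ 15 V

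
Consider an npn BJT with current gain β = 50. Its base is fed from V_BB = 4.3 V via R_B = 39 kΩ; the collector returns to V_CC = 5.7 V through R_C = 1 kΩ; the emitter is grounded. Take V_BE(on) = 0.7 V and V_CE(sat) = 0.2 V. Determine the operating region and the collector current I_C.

Assume active. Base-emitter loop: I_B = (V_BB − V_BE)/R_B = (4.3 − 0.7)/39 = 0.0923 mA.
I_C = β·I_B = 50×0.0923 = 4.62 mA.
V_CE = V_CC − I_C·R_C = 5.7 − 4.62×1 = 1.08 V > V_CE(sat), so the active-region assumption holds.

active; I_C ≈ 4.6 mA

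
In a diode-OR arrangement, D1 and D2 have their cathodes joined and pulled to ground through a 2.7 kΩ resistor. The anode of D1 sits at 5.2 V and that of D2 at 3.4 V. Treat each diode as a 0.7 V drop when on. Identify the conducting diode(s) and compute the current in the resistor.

Assume both conduct. Then node N would need to be at both 5.2−0.7 = 4.5 V and 3.4−0.7 = 2.7 V, which is impossible.
Assume only D1 conducts: V_N = 5.2 − 0.7 = 4.5 V, so I_R = 4.5/2.7 = 1.67 mA.
Check D2: its anode-to-cathode voltage is 3.4 − 4.5 = -1.1 V < 0.7 V, so it is off. The assumption is consistent.

Only D1 conducts; I_R ≈ 1.7 mA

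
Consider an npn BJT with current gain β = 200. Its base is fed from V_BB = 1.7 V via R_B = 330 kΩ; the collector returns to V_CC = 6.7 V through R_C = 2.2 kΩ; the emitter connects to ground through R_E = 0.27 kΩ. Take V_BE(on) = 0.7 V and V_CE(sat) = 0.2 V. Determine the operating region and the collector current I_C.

Assume active. Base-emitter loop: I_B = (V_BB − V_BE)/(R_B + (β+1)R_E) = (1.7 − 0.7)/(330 + 201×0.27) = 0.0026 mA.
I_C = β·I_B = 200×0.0026 = 0.52 mA.
V_CE = V_CC − I_C·R_C − I_E·R_E = 6.7 − 0.52×2.2 − 0.523×0.27 = 5.41 V > V_CE(sat), so the active-region assumption holds.

active; I_C ≈ 0.52 mA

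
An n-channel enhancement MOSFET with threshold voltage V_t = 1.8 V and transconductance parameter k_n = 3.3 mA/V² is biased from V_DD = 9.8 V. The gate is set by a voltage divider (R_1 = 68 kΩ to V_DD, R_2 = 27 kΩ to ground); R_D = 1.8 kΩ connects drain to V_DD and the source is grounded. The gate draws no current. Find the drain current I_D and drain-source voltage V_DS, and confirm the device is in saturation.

I_D ≈ 1.6 mA, V_DS ≈ 6.9 V

V_G = V_DD·R_2/(R_1+R_2) = 9.8×27/95 = 2.79 V. With the source grounded, V_GS = V_G = 2.79 V.
Assume saturation: I_D = (k_n/2)(V_GS − V_t)² = (3.3/2)×(2.79 − 1.8)² = 1.65×0.985² = 1.6 mA.
V_DS = V_DD − I_D·R_D = 9.8 − 1.6×1.8 = 6.92 V.
Saturation requires V_DS ≥ V_GS − V_t = 0.985 V; 6.92 ≥ 0.985 ✓.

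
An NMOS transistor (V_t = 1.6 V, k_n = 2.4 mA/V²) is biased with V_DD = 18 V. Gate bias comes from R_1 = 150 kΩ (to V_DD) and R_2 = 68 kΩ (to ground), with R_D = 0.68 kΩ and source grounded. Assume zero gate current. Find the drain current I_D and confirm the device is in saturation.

V_G = V_DD·R_2/(R_1+R_2) = 18×68/218 = 5.61 V. With the source grounded, V_GS = V_G = 5.61 V.
Assume saturation: I_D = (k_n/2)(V_GS − V_t)² = (2.4/2)×(5.61 − 1.6)² = 1.2×4.01² = 19.3 mA.
V_DS = V_DD − I_D·R_D = 18 − 19.3×0.68 = 4.85 V.
Saturation requires V_DS ≥ V_GS − V_t = 4.01 V; 4.85 ≥ 4.01 ✓.

I_D ≈ 19 mA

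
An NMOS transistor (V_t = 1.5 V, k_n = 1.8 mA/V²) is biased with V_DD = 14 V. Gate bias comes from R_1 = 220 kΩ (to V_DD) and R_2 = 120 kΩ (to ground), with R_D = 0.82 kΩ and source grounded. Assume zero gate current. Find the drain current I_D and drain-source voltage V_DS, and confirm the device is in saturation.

I_D ≈ 11 mA, V_DS ≈ 5.3 V

V_G = V_DD·R_2/(R_1+R_2) = 14×120/340 = 4.94 V. With the source grounded, V_GS = V_G = 4.94 V.
Assume saturation: I_D = (k_n/2)(V_GS − V_t)² = (1.8/2)×(4.94 − 1.5)² = 0.9×3.44² = 10.7 mA.
V_DS = V_DD − I_D·R_D = 14 − 10.7×0.82 = 5.26 V.
Saturation requires V_DS ≥ V_GS − V_t = 3.44 V; 5.26 ≥ 3.44 ✓.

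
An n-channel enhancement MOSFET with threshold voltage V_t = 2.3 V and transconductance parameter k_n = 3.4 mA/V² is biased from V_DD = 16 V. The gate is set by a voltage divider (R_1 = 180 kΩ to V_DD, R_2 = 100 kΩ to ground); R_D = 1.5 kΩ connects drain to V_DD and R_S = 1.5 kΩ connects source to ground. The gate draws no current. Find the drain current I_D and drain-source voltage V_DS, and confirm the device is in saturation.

V_G = V_DD·R_2/(R_1+R_2) = 16×100/280 = 5.71 V.
Assume saturation: I_D = (k_n/2)(V_GS − V_t)² with V_GS = V_G − I_D·R_S = 5.71 − 1.5·I_D.
Substituting gives 3.82·I_D² − 18.4·I_D + 19.8 = 0, with roots I_D = 1.62 or 3.19 mA.
The root I_D = 3.19 mA gives V_GS = 0.93 V ≤ V_t, so take I_D = 1.62 mA.
Then V_GS = 3.28 V and V_DS = V_DD − I_D(R_D+R_S) = 16 − 1.62×3 = 11.1 V.
Saturation requires V_DS ≥ V_GS − V_t = 0.978 V; 11.1 ≥ 0.978 ✓.

I_D ≈ 1.6 mA, V_DS ≈ 11 V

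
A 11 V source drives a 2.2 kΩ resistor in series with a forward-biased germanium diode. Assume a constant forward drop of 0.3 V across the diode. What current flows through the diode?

KVL around the loop: 11 = V_D + I·R = 0.3 + I × 2.2 kΩ.
So I = (11 − 0.3) / 2.2 kΩ = 10.7 / 2.2 = 4.86 mA.

I ≈ 4.9 mA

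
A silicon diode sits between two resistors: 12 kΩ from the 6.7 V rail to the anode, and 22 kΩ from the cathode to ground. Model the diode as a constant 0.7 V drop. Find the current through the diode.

I ≈ 0.18 mA

The two resistors are in series with the diode, so KVL gives 6.7 = I·12 + 0.7 + I·22.
I = (6.7 − 0.7) / (12 + 22) kΩ = 6 / 34 = 0.176 mA.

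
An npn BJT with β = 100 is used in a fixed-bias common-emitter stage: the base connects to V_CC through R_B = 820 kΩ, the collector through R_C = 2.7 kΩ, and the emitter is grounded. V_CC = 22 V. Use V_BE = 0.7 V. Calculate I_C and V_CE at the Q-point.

Base loop: V_CC = I_B·R_B + V_BE, so I_B = (22 − 0.7)/820 kΩ = 0.026 mA.
In the active region I_C = β·I_B = 100 × 0.026 = 2.6 mA.
Collector loop: V_CE = V_CC − I_C·R_C = 22 − 2.6×2.7 = 15 V.
Since V_CE = 15 V > V_CE(sat) ≈ 0.2 V, the transistor is in the active region as assumed.

I_C ≈ 2.6 mA, V_CE ≈ 15 V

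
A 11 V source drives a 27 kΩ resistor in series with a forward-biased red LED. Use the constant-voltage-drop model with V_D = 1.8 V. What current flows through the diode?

KVL around the loop: 11 = V_D + I·R = 1.8 + I × 27 kΩ.
So I = (11 − 1.8) / 27 kΩ = 9.2 / 27 = 0.341 mA.

I ≈ 0.34 mA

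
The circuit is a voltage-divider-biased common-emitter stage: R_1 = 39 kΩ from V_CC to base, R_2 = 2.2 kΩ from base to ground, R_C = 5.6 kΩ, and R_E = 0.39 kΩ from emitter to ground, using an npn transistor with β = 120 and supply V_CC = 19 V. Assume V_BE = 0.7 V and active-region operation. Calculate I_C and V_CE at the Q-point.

Thevenize the base divider: V_Th = V_CC·R_2/(R_1+R_2) = 19×2.2/41.2 = 1.01 V, R_Th = R_1‖R_2 = 2.08 kΩ.
Base-emitter loop: V_Th = I_B·R_Th + V_BE + (β+1)I_B·R_E, so I_B = (1.01 − 0.7) / (2.08 + 121×0.39) = 0.00638 mA.
I_C = β·I_B = 120×0.00638 = 0.766 mA, and I_E = (β+1)I_B = 0.772 mA.
V_CE = V_CC − I_C·R_C − I_E·R_E = 19 − 0.766×5.6 − 0.772×0.39 = 14.4 V.
V_CE = 14.4 V > 0.2 V confirms active-region operation.

I_C ≈ 0.77 mA, V_CE ≈ 14 V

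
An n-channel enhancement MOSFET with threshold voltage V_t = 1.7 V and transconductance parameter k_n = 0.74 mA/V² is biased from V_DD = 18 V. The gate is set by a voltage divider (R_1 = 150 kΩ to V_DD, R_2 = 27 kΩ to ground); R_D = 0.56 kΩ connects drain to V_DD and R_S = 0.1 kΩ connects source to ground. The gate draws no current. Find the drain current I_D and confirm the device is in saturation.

V_G = V_DD·R_2/(R_1+R_2) = 18×27/177 = 2.75 V.
Assume saturation: I_D = (k_n/2)(V_GS − V_t)² with V_GS = V_G − I_D·R_S = 2.75 − 0.1·I_D.
Substituting gives 0.0037·I_D² − 1.08·I_D + 0.405 = 0, with roots I_D = 0.376 or 291 mA.
The root I_D = 291 mA gives V_GS = -26.3 V ≤ V_t, so take I_D = 0.376 mA.
Then V_GS = 2.71 V and V_DS = V_DD − I_D(R_D+R_S) = 18 − 0.376×0.66 = 17.8 V.
Saturation requires V_DS ≥ V_GS − V_t = 1.01 V; 17.8 ≥ 1.01 ✓.

I_D ≈ 0.38 mA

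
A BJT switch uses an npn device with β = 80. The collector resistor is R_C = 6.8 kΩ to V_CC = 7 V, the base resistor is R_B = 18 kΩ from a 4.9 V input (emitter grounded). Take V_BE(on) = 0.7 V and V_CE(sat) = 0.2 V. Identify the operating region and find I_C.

saturation; I_C ≈ 1 mA

Assume active: I_B = (4.9 − 0.7)/18 = 0.233 mA, giving I_C = β·I_B = 18.7 mA.
But then V_CE = 7 − 18.7×6.8 = -120 V < V_CE(sat) = 0.2 V — impossible in the active region.
So the transistor is saturated. With V_CE = 0.2 V, I_C = (V_CC − 0.2)/R_C = 6.8/6.8 = 1 mA.
Check: β·I_B = 18.7 mA > I_C = 1 mA, confirming saturation.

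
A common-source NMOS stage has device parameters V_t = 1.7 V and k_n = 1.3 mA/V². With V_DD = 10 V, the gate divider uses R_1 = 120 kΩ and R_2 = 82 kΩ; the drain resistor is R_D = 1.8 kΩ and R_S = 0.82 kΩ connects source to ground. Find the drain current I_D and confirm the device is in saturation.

V_G = V_DD·R_2/(R_1+R_2) = 10×82/202 = 4.06 V.
Assume saturation: I_D = (k_n/2)(V_GS − V_t)² with V_GS = V_G − I_D·R_S = 4.06 − 0.82·I_D.
Substituting gives 0.437·I_D² − 3.52·I_D + 3.62 = 0, with roots I_D = 1.21 or 6.83 mA.
The root I_D = 6.83 mA gives V_GS = -1.54 V ≤ V_t, so take I_D = 1.21 mA.
Then V_GS = 3.07 V and V_DS = V_DD − I_D(R_D+R_S) = 10 − 1.21×2.62 = 6.82 V.
Saturation requires V_DS ≥ V_GS − V_t = 1.37 V; 6.82 ≥ 1.37 ✓.

I_D ≈ 1.2 mA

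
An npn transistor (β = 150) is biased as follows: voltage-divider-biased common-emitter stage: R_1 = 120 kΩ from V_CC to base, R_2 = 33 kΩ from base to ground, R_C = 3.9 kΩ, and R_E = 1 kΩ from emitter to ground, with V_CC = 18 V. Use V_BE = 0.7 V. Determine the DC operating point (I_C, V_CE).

I_C ≈ 2.7 mA, V_CE ≈ 4.8 V

Thevenize the base divider: V_Th = V_CC·R_2/(R_1+R_2) = 18×33/153 = 3.88 V, R_Th = R_1‖R_2 = 25.9 kΩ.
Base-emitter loop: V_Th = I_B·R_Th + V_BE + (β+1)I_B·R_E, so I_B = (3.88 − 0.7) / (25.9 + 151×1) = 0.018 mA.
I_C = β·I_B = 150×0.018 = 2.7 mA, and I_E = (β+1)I_B = 2.72 mA.
V_CE = V_CC − I_C·R_C − I_E·R_E = 18 − 2.7×3.9 − 2.72×1 = 4.76 V.
V_CE = 4.76 V > 0.2 V confirms active-region operation.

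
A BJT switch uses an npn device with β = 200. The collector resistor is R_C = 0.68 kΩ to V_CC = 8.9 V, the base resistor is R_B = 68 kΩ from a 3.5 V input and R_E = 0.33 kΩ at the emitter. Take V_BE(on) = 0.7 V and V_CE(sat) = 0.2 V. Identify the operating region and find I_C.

Assume active. Base-emitter loop: I_B = (V_BB − V_BE)/(R_B + (β+1)R_E) = (3.5 − 0.7)/(68 + 201×0.33) = 0.0208 mA.
I_C = β·I_B = 200×0.0208 = 4.17 mA.
V_CE = V_CC − I_C·R_C − I_E·R_E = 8.9 − 4.17×0.68 − 4.19×0.33 = 4.68 V > V_CE(sat), so the active-region assumption holds.

active; I_C ≈ 4.2 mA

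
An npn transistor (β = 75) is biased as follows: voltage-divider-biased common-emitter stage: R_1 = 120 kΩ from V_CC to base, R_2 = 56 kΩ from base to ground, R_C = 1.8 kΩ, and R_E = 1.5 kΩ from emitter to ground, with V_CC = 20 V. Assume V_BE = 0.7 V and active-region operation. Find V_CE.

V_CE ≈ 11 V

Thevenize the base divider: V_Th = V_CC·R_2/(R_1+R_2) = 20×56/176 = 6.36 V, R_Th = R_1‖R_2 = 38.2 kΩ.
Base-emitter loop: V_Th = I_B·R_Th + V_BE + (β+1)I_B·R_E, so I_B = (6.36 − 0.7) / (38.2 + 76×1.5) = 0.0372 mA.
I_C = β·I_B = 75×0.0372 = 2.79 mA, and I_E = (β+1)I_B = 2.83 mA.
V_CE = V_CC − I_C·R_C − I_E·R_E = 20 − 2.79×1.8 − 2.83×1.5 = 10.7 V.
V_CE = 10.7 V > 0.2 V confirms active-region operation.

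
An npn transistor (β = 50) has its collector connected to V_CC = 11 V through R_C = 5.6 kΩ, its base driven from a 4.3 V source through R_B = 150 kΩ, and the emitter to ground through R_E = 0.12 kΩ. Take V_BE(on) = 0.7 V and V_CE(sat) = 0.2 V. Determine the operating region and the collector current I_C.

Assume active. Base-emitter loop: I_B = (V_BB − V_BE)/(R_B + (β+1)R_E) = (4.3 − 0.7)/(150 + 51×0.12) = 0.0231 mA.
I_C = β·I_B = 50×0.0231 = 1.15 mA.
V_CE = V_CC − I_C·R_C − I_E·R_E = 11 − 1.15×5.6 − 1.18×0.12 = 4.4 V > V_CE(sat), so the active-region assumption holds.

active; I_C ≈ 1.2 mA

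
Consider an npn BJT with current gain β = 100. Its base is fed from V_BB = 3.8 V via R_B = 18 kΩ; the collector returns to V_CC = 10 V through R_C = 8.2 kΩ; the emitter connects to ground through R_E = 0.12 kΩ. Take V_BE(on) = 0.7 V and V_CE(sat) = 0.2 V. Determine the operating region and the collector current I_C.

saturation; I_C ≈ 1.2 mA

Assume active: I_B = (3.8 − 0.7)/(18 + 101×0.12) = 0.103 mA, I_C = β·I_B = 10.3 mA.
Then V_CE = 10 − 10.3×8.2 − 10.4×0.12 = -75.6 V < 0.2 V — the active assumption fails.
Re-solve with V_CE = 0.2 V. KCL at the emitter: V_E/R_E = (V_BB−0.7−V_E)/R_B + (V_CC−0.2−V_E)/R_C, giving V_E = 0.161 V.
I_C = (V_CC − 0.2 − V_E)/R_C = (9.8 − 0.161)/8.2 = 1.18 mA.
Check: I_B = (3.1 − 0.161)/18 = 0.163 mA, and β·I_B = 16.3 mA > I_C, confirming saturation.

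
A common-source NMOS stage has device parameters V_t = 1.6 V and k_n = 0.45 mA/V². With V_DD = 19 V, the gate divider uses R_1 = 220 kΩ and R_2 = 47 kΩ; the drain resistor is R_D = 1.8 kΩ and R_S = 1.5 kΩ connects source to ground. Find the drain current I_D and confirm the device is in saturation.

V_G = V_DD·R_2/(R_1+R_2) = 19×47/267 = 3.34 V.
Assume saturation: I_D = (k_n/2)(V_GS − V_t)² with V_GS = V_G − I_D·R_S = 3.34 − 1.5·I_D.
Substituting gives 0.506·I_D² − 2.18·I_D + 0.685 = 0, with roots I_D = 0.342 or 3.96 mA.
The root I_D = 3.96 mA gives V_GS = -2.6 V ≤ V_t, so take I_D = 0.342 mA.
Then V_GS = 2.83 V and V_DS = V_DD − I_D(R_D+R_S) = 19 − 0.342×3.3 = 17.9 V.
Saturation requires V_DS ≥ V_GS − V_t = 1.23 V; 17.9 ≥ 1.23 ✓.

I_D ≈ 0.34 mA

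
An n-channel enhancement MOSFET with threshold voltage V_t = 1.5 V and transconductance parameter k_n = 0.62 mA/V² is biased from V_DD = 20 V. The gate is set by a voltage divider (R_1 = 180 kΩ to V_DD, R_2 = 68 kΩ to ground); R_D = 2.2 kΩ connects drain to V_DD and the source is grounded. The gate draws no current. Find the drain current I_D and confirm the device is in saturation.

I_D ≈ 4.9 mA

V_G = V_DD·R_2/(R_1+R_2) = 20×68/248 = 5.48 V. With the source grounded, V_GS = V_G = 5.48 V.
Assume saturation: I_D = (k_n/2)(V_GS − V_t)² = (0.62/2)×(5.48 − 1.5)² = 0.31×3.98² = 4.92 mA.
V_DS = V_DD − I_D·R_D = 20 − 4.92×2.2 = 9.18 V.
Saturation requires V_DS ≥ V_GS − V_t = 3.98 V; 9.18 ≥ 3.98 ✓.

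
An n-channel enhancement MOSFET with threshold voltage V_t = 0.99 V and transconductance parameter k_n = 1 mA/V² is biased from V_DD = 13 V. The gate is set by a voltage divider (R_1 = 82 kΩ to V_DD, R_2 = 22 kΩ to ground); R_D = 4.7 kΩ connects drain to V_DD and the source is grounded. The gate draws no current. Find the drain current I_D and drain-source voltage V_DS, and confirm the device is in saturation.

V_G = V_DD·R_2/(R_1+R_2) = 13×22/104 = 2.75 V. With the source grounded, V_GS = V_G = 2.75 V.
Assume saturation: I_D = (k_n/2)(V_GS − V_t)² = (1/2)×(2.75 − 0.99)² = 0.5×1.76² = 1.55 mA.
V_DS = V_DD − I_D·R_D = 13 − 1.55×4.7 = 5.72 V.
Saturation requires V_DS ≥ V_GS − V_t = 1.76 V; 5.72 ≥ 1.76 ✓.

I_D ≈ 1.5 mA, V_DS ≈ 5.7 V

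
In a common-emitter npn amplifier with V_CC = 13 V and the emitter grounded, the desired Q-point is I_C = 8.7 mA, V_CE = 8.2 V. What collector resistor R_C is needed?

Collector loop: V_CC = I_C·R_C + V_CE.
R_C = (V_CC − V_CE)/I_C = (13 − 8.2)/8.7 = 0.552 kΩ.

R_C ≈ 0.55 kΩ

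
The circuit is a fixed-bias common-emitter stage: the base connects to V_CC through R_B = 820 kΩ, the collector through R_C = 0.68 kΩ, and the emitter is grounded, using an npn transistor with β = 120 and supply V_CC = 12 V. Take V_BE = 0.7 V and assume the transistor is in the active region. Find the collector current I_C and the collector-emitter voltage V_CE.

Base loop: V_CC = I_B·R_B + V_BE, so I_B = (12 − 0.7)/820 kΩ = 0.0138 mA.
In the active region I_C = β·I_B = 120 × 0.0138 = 1.65 mA.
Collector loop: V_CE = V_CC − I_C·R_C = 12 − 1.65×0.68 = 10.9 V.
Since V_CE = 10.9 V > V_CE(sat) ≈ 0.2 V, the transistor is in the active region as assumed.

I_C ≈ 1.7 mA, V_CE ≈ 11 V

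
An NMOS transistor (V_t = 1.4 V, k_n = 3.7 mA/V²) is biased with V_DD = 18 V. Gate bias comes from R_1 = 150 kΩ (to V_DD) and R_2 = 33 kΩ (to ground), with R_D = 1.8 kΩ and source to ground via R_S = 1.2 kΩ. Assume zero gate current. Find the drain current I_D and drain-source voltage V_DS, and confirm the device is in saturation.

V_G = V_DD·R_2/(R_1+R_2) = 18×33/183 = 3.25 V.
Assume saturation: I_D = (k_n/2)(V_GS − V_t)² with V_GS = V_G − I_D·R_S = 3.25 − 1.2·I_D.
Substituting gives 2.66·I_D² − 9.2·I_D + 6.3 = 0, with roots I_D = 0.943 or 2.51 mA.
The root I_D = 2.51 mA gives V_GS = 0.236 V ≤ V_t, so take I_D = 0.943 mA.
Then V_GS = 2.11 V and V_DS = V_DD − I_D(R_D+R_S) = 18 − 0.943×3 = 15.2 V.
Saturation requires V_DS ≥ V_GS − V_t = 0.714 V; 15.2 ≥ 0.714 ✓.

I_D ≈ 0.94 mA, V_DS ≈ 15 V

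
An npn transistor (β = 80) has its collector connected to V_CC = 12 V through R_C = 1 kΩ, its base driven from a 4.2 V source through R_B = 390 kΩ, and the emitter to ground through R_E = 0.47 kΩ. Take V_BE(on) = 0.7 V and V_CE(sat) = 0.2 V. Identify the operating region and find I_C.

active; I_C ≈ 0.65 mA

Assume active. Base-emitter loop: I_B = (V_BB − V_BE)/(R_B + (β+1)R_E) = (4.2 − 0.7)/(390 + 81×0.47) = 0.00818 mA.
I_C = β·I_B = 80×0.00818 = 0.654 mA.
V_CE = V_CC − I_C·R_C − I_E·R_E = 12 − 0.654×1 − 0.662×0.47 = 11 V > V_CE(sat), so the active-region assumption holds.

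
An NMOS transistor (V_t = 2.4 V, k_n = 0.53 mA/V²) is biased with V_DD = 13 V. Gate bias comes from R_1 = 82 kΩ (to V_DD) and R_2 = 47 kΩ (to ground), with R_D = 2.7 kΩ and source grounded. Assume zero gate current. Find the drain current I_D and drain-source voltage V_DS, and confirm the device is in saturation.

I_D ≈ 1.4 mA, V_DS ≈ 9.1 V

V_G = V_DD·R_2/(R_1+R_2) = 13×47/129 = 4.74 V. With the source grounded, V_GS = V_G = 4.74 V.
Assume saturation: I_D = (k_n/2)(V_GS − V_t)² = (0.53/2)×(4.74 − 2.4)² = 0.265×2.34² = 1.45 mA.
V_DS = V_DD − I_D·R_D = 13 − 1.45×2.7 = 9.09 V.
Saturation requires V_DS ≥ V_GS − V_t = 2.34 V; 9.09 ≥ 2.34 ✓.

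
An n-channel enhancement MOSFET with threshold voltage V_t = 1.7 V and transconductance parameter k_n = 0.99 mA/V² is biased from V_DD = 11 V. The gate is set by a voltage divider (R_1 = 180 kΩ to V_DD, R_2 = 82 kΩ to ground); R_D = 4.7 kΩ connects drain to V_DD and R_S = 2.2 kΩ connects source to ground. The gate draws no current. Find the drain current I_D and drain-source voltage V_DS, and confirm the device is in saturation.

V_G = V_DD·R_2/(R_1+R_2) = 11×82/262 = 3.44 V.
Assume saturation: I_D = (k_n/2)(V_GS − V_t)² with V_GS = V_G − I_D·R_S = 3.44 − 2.2·I_D.
Substituting gives 2.4·I_D² − 4.8·I_D + 1.5 = 0, with roots I_D = 0.389 or 1.61 mA.
The root I_D = 1.61 mA gives V_GS = -0.105 V ≤ V_t, so take I_D = 0.389 mA.
Then V_GS = 2.59 V and V_DS = V_DD − I_D(R_D+R_S) = 11 − 0.389×6.9 = 8.31 V.
Saturation requires V_DS ≥ V_GS − V_t = 0.887 V; 8.31 ≥ 0.887 ✓.

I_D ≈ 0.39 mA, V_DS ≈ 8.3 V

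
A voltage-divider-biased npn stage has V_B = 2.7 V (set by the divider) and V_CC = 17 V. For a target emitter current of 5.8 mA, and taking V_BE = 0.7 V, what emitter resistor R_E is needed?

V_E = V_B − V_BE = 2.7 − 0.7 = 2 V.
R_E = V_E / I_E = 2 / 5.8 = 0.345 kΩ.

R_E ≈ 0.34 kΩ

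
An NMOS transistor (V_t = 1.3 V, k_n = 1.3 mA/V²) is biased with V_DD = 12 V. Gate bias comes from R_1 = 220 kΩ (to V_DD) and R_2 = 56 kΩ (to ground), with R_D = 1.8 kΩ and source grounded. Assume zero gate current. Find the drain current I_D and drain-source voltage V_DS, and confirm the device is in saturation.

V_G = V_DD·R_2/(R_1+R_2) = 12×56/276 = 2.43 V. With the source grounded, V_GS = V_G = 2.43 V.
Assume saturation: I_D = (k_n/2)(V_GS − V_t)² = (1.3/2)×(2.43 − 1.3)² = 0.65×1.13² = 0.837 mA.
V_DS = V_DD − I_D·R_D = 12 − 0.837×1.8 = 10.5 V.
Saturation requires V_DS ≥ V_GS − V_t = 1.13 V; 10.5 ≥ 1.13 ✓.

I_D ≈ 0.84 mA, V_DS ≈ 10 V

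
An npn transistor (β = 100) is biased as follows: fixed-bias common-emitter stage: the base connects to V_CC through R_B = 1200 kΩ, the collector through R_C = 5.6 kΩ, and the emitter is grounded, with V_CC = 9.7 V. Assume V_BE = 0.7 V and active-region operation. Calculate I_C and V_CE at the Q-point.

Base loop: V_CC = I_B·R_B + V_BE, so I_B = (9.7 − 0.7)/1200 kΩ = 0.0075 mA.
In the active region I_C = β·I_B = 100 × 0.0075 = 0.75 mA.
Collector loop: V_CE = V_CC − I_C·R_C = 9.7 − 0.75×5.6 = 5.5 V.
Since V_CE = 5.5 V > V_CE(sat) ≈ 0.2 V, the transistor is in the active region as assumed.

I_C ≈ 0.75 mA, V_CE ≈ 5.5 V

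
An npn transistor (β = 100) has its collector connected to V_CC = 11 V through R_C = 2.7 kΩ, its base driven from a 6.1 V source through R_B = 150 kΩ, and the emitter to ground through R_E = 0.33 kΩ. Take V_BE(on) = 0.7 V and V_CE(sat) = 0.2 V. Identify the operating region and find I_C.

active; I_C ≈ 2.9 mA

Assume active. Base-emitter loop: I_B = (V_BB − V_BE)/(R_B + (β+1)R_E) = (6.1 − 0.7)/(150 + 101×0.33) = 0.0295 mA.
I_C = β·I_B = 100×0.0295 = 2.95 mA.
V_CE = V_CC − I_C·R_C − I_E·R_E = 11 − 2.95×2.7 − 2.97×0.33 = 2.07 V > V_CE(sat), so the active-region assumption holds.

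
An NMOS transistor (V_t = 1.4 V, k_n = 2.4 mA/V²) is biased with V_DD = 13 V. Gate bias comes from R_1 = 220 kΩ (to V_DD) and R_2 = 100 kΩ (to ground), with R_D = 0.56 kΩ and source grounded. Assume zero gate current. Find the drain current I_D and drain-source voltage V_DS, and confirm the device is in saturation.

I_D ≈ 8.5 mA, V_DS ≈ 8.2 V

V_G = V_DD·R_2/(R_1+R_2) = 13×100/320 = 4.06 V. With the source grounded, V_GS = V_G = 4.06 V.
Assume saturation: I_D = (k_n/2)(V_GS − V_t)² = (2.4/2)×(4.06 − 1.4)² = 1.2×2.66² = 8.51 mA.
V_DS = V_DD − I_D·R_D = 13 − 8.51×0.56 = 8.24 V.
Saturation requires V_DS ≥ V_GS − V_t = 2.66 V; 8.24 ≥ 2.66 ✓.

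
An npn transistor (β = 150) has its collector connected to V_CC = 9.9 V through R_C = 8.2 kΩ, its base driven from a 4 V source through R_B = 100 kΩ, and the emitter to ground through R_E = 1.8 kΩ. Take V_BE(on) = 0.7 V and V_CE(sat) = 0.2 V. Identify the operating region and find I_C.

Assume active: I_B = (4 − 0.7)/(100 + 151×1.8) = 0.00888 mA, I_C = β·I_B = 1.33 mA.
Then V_CE = 9.9 − 1.33×8.2 − 1.34×1.8 = -3.43 V < 0.2 V — the active assumption fails.
Re-solve with V_CE = 0.2 V. KCL at the emitter: V_E/R_E = (V_BB−0.7−V_E)/R_B + (V_CC−0.2−V_E)/R_C, giving V_E = 1.77 V.
I_C = (V_CC − 0.2 − V_E)/R_C = (9.7 − 1.77)/8.2 = 0.967 mA.
Check: I_B = (3.3 − 1.77)/100 = 0.0153 mA, and β·I_B = 2.3 mA > I_C, confirming saturation.

saturation; I_C ≈ 0.97 mA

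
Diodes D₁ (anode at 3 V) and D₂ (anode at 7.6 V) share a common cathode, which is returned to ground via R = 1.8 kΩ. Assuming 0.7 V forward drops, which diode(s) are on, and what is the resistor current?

Assume both conduct. Then node N would need to be at both 3−0.7 = 2.3 V and 7.6−0.7 = 6.9 V, which is impossible.
Assume only D₂ conducts: V_N = 7.6 − 0.7 = 6.9 V, so I_R = 6.9/1.8 = 3.83 mA.
Check D₁: its anode-to-cathode voltage is 3 − 6.9 = -3.9 V < 0.7 V, so it is off. The assumption is consistent.

Only D₂ conducts; I_R ≈ 3.8 mA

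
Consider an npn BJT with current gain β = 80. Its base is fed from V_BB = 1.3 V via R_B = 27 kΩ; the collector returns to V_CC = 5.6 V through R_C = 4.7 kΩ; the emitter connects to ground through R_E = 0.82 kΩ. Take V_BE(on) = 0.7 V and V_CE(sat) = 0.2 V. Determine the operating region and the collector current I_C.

active; I_C ≈ 0.51 mA

Assume active. Base-emitter loop: I_B = (V_BB − V_BE)/(R_B + (β+1)R_E) = (1.3 − 0.7)/(27 + 81×0.82) = 0.00642 mA.
I_C = β·I_B = 80×0.00642 = 0.514 mA.
V_CE = V_CC − I_C·R_C − I_E·R_E = 5.6 − 0.514×4.7 − 0.52×0.82 = 2.76 V > V_CE(sat), so the active-region assumption holds.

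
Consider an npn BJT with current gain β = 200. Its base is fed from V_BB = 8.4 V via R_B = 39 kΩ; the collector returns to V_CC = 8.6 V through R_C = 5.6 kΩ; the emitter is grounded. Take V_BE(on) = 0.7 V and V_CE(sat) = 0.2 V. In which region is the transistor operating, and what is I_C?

saturation; I_C ≈ 1.5 mA

Assume active: I_B = (8.4 − 0.7)/39 = 0.197 mA, giving I_C = β·I_B = 39.5 mA.
But then V_CE = 8.6 − 39.5×5.6 = -213 V < V_CE(sat) = 0.2 V — impossible in the active region.
So the transistor is saturated. With V_CE = 0.2 V, I_C = (V_CC − 0.2)/R_C = 8.4/5.6 = 1.5 mA.
Check: β·I_B = 39.5 mA > I_C = 1.5 mA, confirming saturation.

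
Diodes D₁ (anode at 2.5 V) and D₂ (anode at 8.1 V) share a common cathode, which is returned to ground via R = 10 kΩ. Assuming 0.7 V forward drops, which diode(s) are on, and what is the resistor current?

Assume both conduct. Then node N would need to be at both 2.5−0.7 = 1.8 V and 8.1−0.7 = 7.4 V, which is impossible.
Assume only D₂ conducts: V_N = 8.1 − 0.7 = 7.4 V, so I_R = 7.4/10 = 0.74 mA.
Check D₁: its anode-to-cathode voltage is 2.5 − 7.4 = -4.9 V < 0.7 V, so it is off. The assumption is consistent.

Only D₂ conducts; I_R ≈ 0.74 mA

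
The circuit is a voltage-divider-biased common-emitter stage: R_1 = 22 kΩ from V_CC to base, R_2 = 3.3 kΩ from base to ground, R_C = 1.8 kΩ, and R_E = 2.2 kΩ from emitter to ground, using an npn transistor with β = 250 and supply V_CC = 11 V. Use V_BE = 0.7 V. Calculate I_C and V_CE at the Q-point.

I_C ≈ 0.33 mA, V_CE ≈ 9.7 V

Thevenize the base divider: V_Th = V_CC·R_2/(R_1+R_2) = 11×3.3/25.3 = 1.43 V, R_Th = R_1‖R_2 = 2.87 kΩ.
Base-emitter loop: V_Th = I_B·R_Th + V_BE + (β+1)I_B·R_E, so I_B = (1.43 − 0.7) / (2.87 + 251×2.2) = 0.00132 mA.
I_C = β·I_B = 250×0.00132 = 0.331 mA, and I_E = (β+1)I_B = 0.332 mA.
V_CE = V_CC − I_C·R_C − I_E·R_E = 11 − 0.331×1.8 − 0.332×2.2 = 9.67 V.
V_CE = 9.67 V > 0.2 V confirms active-region operation.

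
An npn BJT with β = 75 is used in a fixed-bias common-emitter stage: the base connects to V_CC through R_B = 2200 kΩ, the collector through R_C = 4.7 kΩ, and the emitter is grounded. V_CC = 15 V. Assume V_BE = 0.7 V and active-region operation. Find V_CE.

V_CE ≈ 13 V

Base loop: V_CC = I_B·R_B + V_BE, so I_B = (15 − 0.7)/2200 kΩ = 0.0065 mA.
In the active region I_C = β·I_B = 75 × 0.0065 = 0.488 mA.
Collector loop: V_CE = V_CC − I_C·R_C = 15 − 0.488×4.7 = 12.7 V.
Since V_CE = 12.7 V > V_CE(sat) ≈ 0.2 V, the transistor is in the active region as assumed.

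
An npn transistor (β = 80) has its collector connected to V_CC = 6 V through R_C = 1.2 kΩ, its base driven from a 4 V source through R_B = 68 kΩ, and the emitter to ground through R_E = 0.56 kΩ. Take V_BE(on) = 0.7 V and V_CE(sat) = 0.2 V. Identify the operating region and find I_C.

active; I_C ≈ 2.3 mA

Assume active. Base-emitter loop: I_B = (V_BB − V_BE)/(R_B + (β+1)R_E) = (4 − 0.7)/(68 + 81×0.56) = 0.0291 mA.
I_C = β·I_B = 80×0.0291 = 2.33 mA.
V_CE = V_CC − I_C·R_C − I_E·R_E = 6 − 2.33×1.2 − 2.36×0.56 = 1.88 V > V_CE(sat), so the active-region assumption holds.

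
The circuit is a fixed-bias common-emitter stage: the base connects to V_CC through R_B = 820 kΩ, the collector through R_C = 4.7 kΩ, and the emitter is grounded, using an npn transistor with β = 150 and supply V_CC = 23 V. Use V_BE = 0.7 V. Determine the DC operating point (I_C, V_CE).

I_C ≈ 4.1 mA, V_CE ≈ 3.8 V

Base loop: V_CC = I_B·R_B + V_BE, so I_B = (23 − 0.7)/820 kΩ = 0.0272 mA.
In the active region I_C = β·I_B = 150 × 0.0272 = 4.08 mA.
Collector loop: V_CE = V_CC − I_C·R_C = 23 − 4.08×4.7 = 3.83 V.
Since V_CE = 3.83 V > V_CE(sat) ≈ 0.2 V, the transistor is in the active region as assumed.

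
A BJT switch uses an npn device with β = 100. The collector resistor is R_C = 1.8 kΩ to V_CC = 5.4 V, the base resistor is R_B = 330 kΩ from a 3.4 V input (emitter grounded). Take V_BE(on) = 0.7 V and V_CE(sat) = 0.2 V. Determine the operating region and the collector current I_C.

Assume active. Base-emitter loop: I_B = (V_BB − V_BE)/R_B = (3.4 − 0.7)/330 = 0.00818 mA.
I_C = β·I_B = 100×0.00818 = 0.818 mA.
V_CE = V_CC − I_C·R_C = 5.4 − 0.818×1.8 = 3.93 V > V_CE(sat), so the active-region assumption holds.

active; I_C ≈ 0.82 mA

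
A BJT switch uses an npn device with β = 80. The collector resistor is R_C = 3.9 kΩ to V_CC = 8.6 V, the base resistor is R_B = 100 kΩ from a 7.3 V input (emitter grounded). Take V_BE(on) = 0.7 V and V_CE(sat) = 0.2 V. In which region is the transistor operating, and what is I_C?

saturation; I_C ≈ 2.2 mA

Assume active: I_B = (7.3 − 0.7)/100 = 0.066 mA, giving I_C = β·I_B = 5.28 mA.
But then V_CE = 8.6 − 5.28×3.9 = -12 V < V_CE(sat) = 0.2 V — impossible in the active region.
So the transistor is saturated. With V_CE = 0.2 V, I_C = (V_CC − 0.2)/R_C = 8.4/3.9 = 2.15 mA.
Check: β·I_B = 5.28 mA > I_C = 2.15 mA, confirming saturation.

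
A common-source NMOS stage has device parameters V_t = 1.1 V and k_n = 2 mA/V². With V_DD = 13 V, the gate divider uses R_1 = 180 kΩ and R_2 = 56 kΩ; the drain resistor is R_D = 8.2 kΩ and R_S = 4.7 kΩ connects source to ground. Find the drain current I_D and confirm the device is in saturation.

I_D ≈ 0.3 mA

V_G = V_DD·R_2/(R_1+R_2) = 13×56/236 = 3.08 V.
Assume saturation: I_D = (k_n/2)(V_GS − V_t)² with V_GS = V_G − I_D·R_S = 3.08 − 4.7·I_D.
Substituting gives 22.1·I_D² − 19.7·I_D + 3.94 = 0, with roots I_D = 0.305 or 0.585 mA.
The root I_D = 0.585 mA gives V_GS = 0.335 V ≤ V_t, so take I_D = 0.305 mA.
Then V_GS = 1.65 V and V_DS = V_DD − I_D(R_D+R_S) = 13 − 0.305×12.9 = 9.07 V.
Saturation requires V_DS ≥ V_GS − V_t = 0.552 V; 9.07 ≥ 0.552 ✓.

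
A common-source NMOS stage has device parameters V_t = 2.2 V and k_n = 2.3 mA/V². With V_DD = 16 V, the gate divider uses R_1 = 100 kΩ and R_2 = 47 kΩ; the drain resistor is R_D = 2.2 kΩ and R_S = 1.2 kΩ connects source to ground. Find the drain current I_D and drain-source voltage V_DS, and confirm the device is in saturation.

I_D ≈ 1.5 mA, V_DS ≈ 11 V

V_G = V_DD·R_2/(R_1+R_2) = 16×47/147 = 5.12 V.
Assume saturation: I_D = (k_n/2)(V_GS − V_t)² with V_GS = V_G − I_D·R_S = 5.12 − 1.2·I_D.
Substituting gives 1.66·I_D² − 9.05·I_D + 9.78 = 0, with roots I_D = 1.48 or 3.98 mA.
The root I_D = 3.98 mA gives V_GS = 0.34 V ≤ V_t, so take I_D = 1.48 mA.
Then V_GS = 3.34 V and V_DS = V_DD − I_D(R_D+R_S) = 16 − 1.48×3.4 = 11 V.
Saturation requires V_DS ≥ V_GS − V_t = 1.14 V; 11 ≥ 1.14 ✓.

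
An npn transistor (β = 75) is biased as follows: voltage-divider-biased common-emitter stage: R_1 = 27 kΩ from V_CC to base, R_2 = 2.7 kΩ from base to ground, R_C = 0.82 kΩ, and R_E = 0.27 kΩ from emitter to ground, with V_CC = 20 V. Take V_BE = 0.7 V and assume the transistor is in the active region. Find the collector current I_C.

I_C ≈ 3.7 mA

Thevenize the base divider: V_Th = V_CC·R_2/(R_1+R_2) = 20×2.7/29.7 = 1.82 V, R_Th = R_1‖R_2 = 2.45 kΩ.
Base-emitter loop: V_Th = I_B·R_Th + V_BE + (β+1)I_B·R_E, so I_B = (1.82 − 0.7) / (2.45 + 76×0.27) = 0.0487 mA.
I_C = β·I_B = 75×0.0487 = 3.65 mA, and I_E = (β+1)I_B = 3.7 mA.
V_CE = V_CC − I_C·R_C − I_E·R_E = 20 − 3.65×0.82 − 3.7×0.27 = 16 V.
V_CE = 16 V > 0.2 V confirms active-region operation.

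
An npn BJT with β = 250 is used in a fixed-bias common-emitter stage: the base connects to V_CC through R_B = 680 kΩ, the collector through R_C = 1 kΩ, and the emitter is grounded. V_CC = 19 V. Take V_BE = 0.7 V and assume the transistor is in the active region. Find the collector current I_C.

Base loop: V_CC = I_B·R_B + V_BE, so I_B = (19 − 0.7)/680 kΩ = 0.0269 mA.
In the active region I_C = β·I_B = 250 × 0.0269 = 6.73 mA.
Collector loop: V_CE = V_CC − I_C·R_C = 19 − 6.73×1 = 12.3 V.
Since V_CE = 12.3 V > V_CE(sat) ≈ 0.2 V, the transistor is in the active region as assumed.

I_C ≈ 6.7 mA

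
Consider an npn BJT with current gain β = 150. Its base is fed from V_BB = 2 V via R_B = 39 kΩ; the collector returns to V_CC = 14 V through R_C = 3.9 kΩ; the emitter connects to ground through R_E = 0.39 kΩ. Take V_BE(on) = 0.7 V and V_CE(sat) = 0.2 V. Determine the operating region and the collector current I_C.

active; I_C ≈ 2 mA

Assume active. Base-emitter loop: I_B = (V_BB − V_BE)/(R_B + (β+1)R_E) = (2 − 0.7)/(39 + 151×0.39) = 0.0133 mA.
I_C = β·I_B = 150×0.0133 = 1.99 mA.
V_CE = V_CC − I_C·R_C − I_E·R_E = 14 − 1.99×3.9 − 2.01×0.39 = 5.45 V > V_CE(sat), so the active-region assumption holds.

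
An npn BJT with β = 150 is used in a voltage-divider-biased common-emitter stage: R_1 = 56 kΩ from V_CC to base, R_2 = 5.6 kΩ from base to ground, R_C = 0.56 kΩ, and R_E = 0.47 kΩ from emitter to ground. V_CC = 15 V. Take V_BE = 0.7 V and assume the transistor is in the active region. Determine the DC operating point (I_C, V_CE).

I_C ≈ 1.3 mA, V_CE ≈ 14 V

Thevenize the base divider: V_Th = V_CC·R_2/(R_1+R_2) = 15×5.6/61.6 = 1.36 V, R_Th = R_1‖R_2 = 5.09 kΩ.
Base-emitter loop: V_Th = I_B·R_Th + V_BE + (β+1)I_B·R_E, so I_B = (1.36 − 0.7) / (5.09 + 151×0.47) = 0.00873 mA.
I_C = β·I_B = 150×0.00873 = 1.31 mA, and I_E = (β+1)I_B = 1.32 mA.
V_CE = V_CC − I_C·R_C − I_E·R_E = 15 − 1.31×0.56 − 1.32×0.47 = 13.6 V.
V_CE = 13.6 V > 0.2 V confirms active-region operation.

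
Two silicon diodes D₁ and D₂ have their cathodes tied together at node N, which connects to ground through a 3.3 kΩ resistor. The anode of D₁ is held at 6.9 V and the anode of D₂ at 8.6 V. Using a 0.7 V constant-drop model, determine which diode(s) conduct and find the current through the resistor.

Only D₂ conducts; I_R ≈ 2.4 mA

Assume both conduct. Then node N would need to be at both 6.9−0.7 = 6.2 V and 8.6−0.7 = 7.9 V, which is impossible.
Assume only D₂ conducts: V_N = 8.6 − 0.7 = 7.9 V, so I_R = 7.9/3.3 = 2.39 mA.
Check D₁: its anode-to-cathode voltage is 6.9 − 7.9 = -1 V < 0.7 V, so it is off. The assumption is consistent.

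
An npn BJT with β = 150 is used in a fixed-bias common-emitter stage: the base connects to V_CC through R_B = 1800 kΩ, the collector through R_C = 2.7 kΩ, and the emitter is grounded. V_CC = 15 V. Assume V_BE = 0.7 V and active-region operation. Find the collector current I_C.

Base loop: V_CC = I_B·R_B + V_BE, so I_B = (15 − 0.7)/1800 kΩ = 0.00794 mA.
In the active region I_C = β·I_B = 150 × 0.00794 = 1.19 mA.
Collector loop: V_CE = V_CC − I_C·R_C = 15 − 1.19×2.7 = 11.8 V.
Since V_CE = 11.8 V > V_CE(sat) ≈ 0.2 V, the transistor is in the active region as assumed.

I_C ≈ 1.2 mA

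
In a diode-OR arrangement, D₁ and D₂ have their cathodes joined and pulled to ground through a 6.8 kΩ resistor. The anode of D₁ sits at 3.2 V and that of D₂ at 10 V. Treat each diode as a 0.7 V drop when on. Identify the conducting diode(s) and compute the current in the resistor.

Assume both conduct. Then node N would need to be at both 3.2−0.7 = 2.5 V and 10−0.7 = 9.3 V, which is impossible.
Assume only D₂ conducts: V_N = 10 − 0.7 = 9.3 V, so I_R = 9.3/6.8 = 1.37 mA.
Check D₁: its anode-to-cathode voltage is 3.2 − 9.3 = -6.1 V < 0.7 V, so it is off. The assumption is consistent.

Only D₂ conducts; I_R ≈ 1.4 mA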